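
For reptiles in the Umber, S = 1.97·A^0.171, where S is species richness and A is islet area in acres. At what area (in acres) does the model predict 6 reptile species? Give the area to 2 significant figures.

6 = 1.97 × A^0.171  ⇒  A^0.171 = 6/1.97 = 3.046
ln A = ln(3.046) / 0.171 = 1.1137 / 0.171 = 6.5130
A = e^6.5130 ≈ 673.9 acres

670 acres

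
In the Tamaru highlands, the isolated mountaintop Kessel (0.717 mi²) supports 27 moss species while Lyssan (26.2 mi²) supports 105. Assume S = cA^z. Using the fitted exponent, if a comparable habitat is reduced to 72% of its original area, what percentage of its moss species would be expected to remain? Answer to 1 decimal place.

z = ln(105/27) / ln(26.2/0.717) = 1.3581 / 3.5984 = 0.3774
S_new/S_old = (A_new/A_old)^z = 0.72^0.3774 = exp(0.3774 × -0.3285) = 0.8834

88.3%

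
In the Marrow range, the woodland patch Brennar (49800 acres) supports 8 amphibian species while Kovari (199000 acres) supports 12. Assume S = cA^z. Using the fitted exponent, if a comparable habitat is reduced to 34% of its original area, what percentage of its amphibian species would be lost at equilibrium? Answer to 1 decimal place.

z = ln(12/8) / ln(199000/49800) = 0.4055 / 1.3853 = 0.2927
S_new/S_old = (A_new/A_old)^z = 0.34^0.2927 = exp(0.2927 × -1.0788) = 0.7292
Fraction lost = 1 − 0.7292 = 0.2708

27.1%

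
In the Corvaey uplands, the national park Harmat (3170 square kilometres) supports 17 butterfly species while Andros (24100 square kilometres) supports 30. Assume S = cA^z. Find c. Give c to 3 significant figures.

1.78

z = ln(S₂/S₁) / ln(A₂/A₁) = ln(30/17) / ln(24100/3170) = 0.5680 / 2.0285 = 0.2800
c = S₁ / A₁^z = 17 / 3170^0.2800 = 17 / 9.557 = 1.779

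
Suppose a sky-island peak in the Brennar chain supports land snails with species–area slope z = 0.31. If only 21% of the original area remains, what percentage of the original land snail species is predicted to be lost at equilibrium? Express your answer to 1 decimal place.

38.4%

S_new/S_old = (A_new/A_old)^z = 0.21^0.31
= exp(0.31 × ln 0.21) = exp(0.31 × -1.5606) = exp(-0.4838) ≈ 0.6164
Fraction lost = 1 − 0.6164 = 0.3836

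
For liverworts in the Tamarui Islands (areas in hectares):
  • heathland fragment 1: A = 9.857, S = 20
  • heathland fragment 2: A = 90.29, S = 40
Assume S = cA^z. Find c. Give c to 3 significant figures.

9.77

z = ln(S₂/S₁) / ln(A₂/A₁) = ln(40/20) / ln(90.29/9.857) = 0.6931 / 2.2148 = 0.3130
c = S₁ / A₁^z = 20 / 9.857^0.3130 = 20 / 2.046 = 9.773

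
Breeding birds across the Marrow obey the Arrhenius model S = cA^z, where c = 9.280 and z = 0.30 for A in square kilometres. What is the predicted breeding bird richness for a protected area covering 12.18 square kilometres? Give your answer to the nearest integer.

20 species

S = 9.28 × 12.18^0.3 = 9.28 × 2.117 ≈ 19.64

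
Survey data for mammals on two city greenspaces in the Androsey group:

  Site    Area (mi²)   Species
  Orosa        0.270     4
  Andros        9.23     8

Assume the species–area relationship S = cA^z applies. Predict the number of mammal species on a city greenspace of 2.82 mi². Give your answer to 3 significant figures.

z = ln(8/4) / ln(9.23/0.27) = 0.6931 / 3.5318 = 0.1963
c = 4 / 0.27^0.1963 = 4 / 0.7734 = 5.172
S₃ = 5.172 × 2.82^0.1963 = 5.172 × 1.226 ≈ 6.339

6.34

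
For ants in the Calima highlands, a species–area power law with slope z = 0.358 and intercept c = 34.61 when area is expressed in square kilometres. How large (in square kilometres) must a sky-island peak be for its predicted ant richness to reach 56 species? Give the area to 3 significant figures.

56 = 34.61 × A^0.358  ⇒  A^0.358 = 56/34.61 = 1.618
ln A = ln(1.618) / 0.358 = 0.4812 / 0.358 = 1.3442
A = e^1.3442 ≈ 3.835 square kilometres

3.83 square kilometres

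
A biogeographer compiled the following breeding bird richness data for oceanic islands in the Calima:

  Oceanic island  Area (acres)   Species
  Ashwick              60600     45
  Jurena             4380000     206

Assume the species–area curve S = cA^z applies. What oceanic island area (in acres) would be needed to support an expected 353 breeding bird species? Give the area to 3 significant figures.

19900000 acres

z = ln(206/45) / ln(4380000/60600) = 1.5212 / 4.2805 = 0.3554
c = 45 / 60600^0.3554 = 45 / 50.07 = 0.8987
A = (353/0.8987)^(1/0.3554) ⇒ ln A = ln(392.8)/0.3554 = 16.8081
A = e^16.8081 ≈ 19937061 acres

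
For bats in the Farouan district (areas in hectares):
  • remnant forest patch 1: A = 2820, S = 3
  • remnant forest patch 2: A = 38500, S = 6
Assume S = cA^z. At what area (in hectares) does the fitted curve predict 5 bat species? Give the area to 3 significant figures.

z = ln(6/3) / ln(38500/2820) = 0.6931 / 2.6139 = 0.2652
c = 3 / 2820^0.2652 = 3 / 8.221 = 0.3649
A = (5/0.3649)^(1/0.2652) ⇒ ln A = ln(13.7)/0.2652 = 9.8709
A = e^9.8709 ≈ 19358 hectares

19400 hectares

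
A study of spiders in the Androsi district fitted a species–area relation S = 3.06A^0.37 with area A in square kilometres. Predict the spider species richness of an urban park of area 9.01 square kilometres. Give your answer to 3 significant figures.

6.90

S = 3.06 × 9.01^0.37 = 3.06 × 2.256 ≈ 6.902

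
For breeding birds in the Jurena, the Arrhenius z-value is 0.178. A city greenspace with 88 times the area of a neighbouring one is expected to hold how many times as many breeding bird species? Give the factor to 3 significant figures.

S₂/S₁ = (A₂/A₁)^z = 88^0.178
ln(S₂/S₁) = 0.178 × ln 88 = 0.178 × 4.4773 = 0.7970
S₂/S₁ = e^0.7970 ≈ 2.219

2.22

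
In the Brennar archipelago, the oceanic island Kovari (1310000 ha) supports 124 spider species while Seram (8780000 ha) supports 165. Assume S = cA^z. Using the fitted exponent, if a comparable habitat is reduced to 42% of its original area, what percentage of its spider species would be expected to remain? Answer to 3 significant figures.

87.8%

z = ln(165/124) / ln(8780000/1310000) = 0.2857 / 1.9024 = 0.1502
S_new/S_old = (A_new/A_old)^z = 0.42^0.1502 = exp(0.1502 × -0.8675) = 0.8779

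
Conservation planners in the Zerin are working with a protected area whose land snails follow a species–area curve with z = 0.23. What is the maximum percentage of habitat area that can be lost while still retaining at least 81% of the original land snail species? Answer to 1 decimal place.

60.0%

Need (A_new/A_old)^0.23 = 0.81, so A_new/A_old = 0.81^(1/0.23) = 0.81^4.348
ln(A_new/A_old) = ln 0.81 / 0.23 = -0.2107 / 0.23 = -0.9162
A_new/A_old = e^-0.9162 ≈ 0.4
Fraction that can be lost = 1 − 0.4 = 0.6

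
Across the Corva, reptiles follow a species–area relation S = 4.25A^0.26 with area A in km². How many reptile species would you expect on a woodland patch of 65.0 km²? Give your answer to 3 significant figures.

12.6

S = 4.25 × 65^0.26 = 4.25 × 2.96 ≈ 12.58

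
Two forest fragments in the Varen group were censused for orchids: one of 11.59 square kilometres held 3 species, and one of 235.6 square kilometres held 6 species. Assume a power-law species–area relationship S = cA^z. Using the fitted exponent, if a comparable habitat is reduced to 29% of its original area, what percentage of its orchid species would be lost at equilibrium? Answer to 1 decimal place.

z = ln(6/3) / ln(235.6/11.59) = 0.6931 / 3.0120 = 0.2301
S_new/S_old = (A_new/A_old)^z = 0.29^0.2301 = exp(0.2301 × -1.2379) = 0.7521
Fraction lost = 1 − 0.7521 = 0.2479

24.8%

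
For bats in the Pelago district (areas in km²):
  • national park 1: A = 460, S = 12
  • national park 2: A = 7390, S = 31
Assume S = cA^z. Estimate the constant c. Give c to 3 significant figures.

1.48

z = ln(S₂/S₁) / ln(A₂/A₁) = ln(31/12) / ln(7390/460) = 0.9491 / 2.7767 = 0.3418
c = S₁ / A₁^z = 12 / 460^0.3418 = 12 / 8.131 = 1.476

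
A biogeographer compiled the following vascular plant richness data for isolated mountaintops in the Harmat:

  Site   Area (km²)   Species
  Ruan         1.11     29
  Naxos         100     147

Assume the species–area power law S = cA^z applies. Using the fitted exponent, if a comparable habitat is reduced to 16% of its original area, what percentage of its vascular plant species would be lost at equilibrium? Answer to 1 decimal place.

z = ln(147/29) / ln(100/1.11) = 1.6231 / 4.5008 = 0.3606
S_new/S_old = (A_new/A_old)^z = 0.16^0.3606 = exp(0.3606 × -1.8326) = 0.5164
Fraction lost = 1 − 0.5164 = 0.4836

48.4%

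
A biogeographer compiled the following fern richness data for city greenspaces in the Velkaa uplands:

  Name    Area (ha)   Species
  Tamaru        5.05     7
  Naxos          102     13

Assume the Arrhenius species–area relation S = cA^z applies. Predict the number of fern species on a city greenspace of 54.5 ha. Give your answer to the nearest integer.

11

z = ln(13/7) / ln(102/5.05) = 0.6190 / 3.0056 = 0.2060
c = 7 / 5.05^0.2060 = 7 / 1.396 = 5.015
S₃ = 5.015 × 54.5^0.2060 = 5.015 × 2.278 ≈ 11.43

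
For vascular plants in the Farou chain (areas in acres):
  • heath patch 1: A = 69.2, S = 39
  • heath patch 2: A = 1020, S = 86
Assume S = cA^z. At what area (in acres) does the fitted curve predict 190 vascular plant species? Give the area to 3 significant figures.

z = ln(86/39) / ln(1020/69.2) = 0.7908 / 2.6906 = 0.2939
c = 39 / 69.2^0.2939 = 39 / 3.474 = 11.23
A = (190/11.23)^(1/0.2939) ⇒ ln A = ln(16.92)/0.2939 = 9.6245
A = e^9.6245 ≈ 15132 acres

15100 acres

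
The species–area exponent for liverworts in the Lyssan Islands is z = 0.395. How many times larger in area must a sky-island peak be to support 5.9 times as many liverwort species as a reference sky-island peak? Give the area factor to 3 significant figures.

(A₂/A₁)^0.395 = 5.9, so A₂/A₁ = 5.9^(1/0.395) = 5.9^2.532
ln(A₂/A₁) = ln 5.9 / 0.395 = 1.7750 / 0.395 = 4.4936
A₂/A₁ = e^4.4936 ≈ 89.44

89.4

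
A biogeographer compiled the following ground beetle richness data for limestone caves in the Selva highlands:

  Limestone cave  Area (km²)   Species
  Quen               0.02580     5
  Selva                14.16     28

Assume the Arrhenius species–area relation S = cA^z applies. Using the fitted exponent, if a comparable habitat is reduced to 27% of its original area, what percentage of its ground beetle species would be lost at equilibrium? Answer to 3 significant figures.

z = ln(28/5) / ln(14.16/0.0258) = 1.7228 / 6.3078 = 0.2731
S_new/S_old = (A_new/A_old)^z = 0.27^0.2731 = exp(0.2731 × -1.3093) = 0.6994
Fraction lost = 1 − 0.6994 = 0.3006

30.1%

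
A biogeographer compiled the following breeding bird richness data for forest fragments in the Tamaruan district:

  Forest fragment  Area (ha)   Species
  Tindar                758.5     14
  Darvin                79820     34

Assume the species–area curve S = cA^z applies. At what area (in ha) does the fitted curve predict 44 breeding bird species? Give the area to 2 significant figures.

310000 ha

z = ln(34/14) / ln(79820/758.5) = 0.8873 / 4.6562 = 0.1906
c = 14 / 758.5^0.1906 = 14 / 3.538 = 3.956
A = (44/3.956)^(1/0.1906) ⇒ ln A = ln(11.12)/0.1906 = 12.6405
A = e^12.6405 ≈ 308818 ha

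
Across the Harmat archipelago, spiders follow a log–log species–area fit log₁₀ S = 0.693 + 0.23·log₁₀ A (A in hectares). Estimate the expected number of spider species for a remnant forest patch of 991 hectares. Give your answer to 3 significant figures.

24.1

S = 4.932 × 991^0.23
ln S = ln 4.932 + 0.23 × ln 991 = 1.5957 + 0.23 × 6.8987 = 3.1824
S = e^3.1824 ≈ 24.1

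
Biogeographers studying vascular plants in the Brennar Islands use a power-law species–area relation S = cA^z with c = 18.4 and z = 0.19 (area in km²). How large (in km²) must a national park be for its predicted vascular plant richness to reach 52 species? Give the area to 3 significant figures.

237 km²

52 = 18.4 × A^0.19  ⇒  A^0.19 = 52/18.4 = 2.826
ln A = ln(2.826) / 0.19 = 1.0389 / 0.19 = 5.4679
A = e^5.4679 ≈ 237 km²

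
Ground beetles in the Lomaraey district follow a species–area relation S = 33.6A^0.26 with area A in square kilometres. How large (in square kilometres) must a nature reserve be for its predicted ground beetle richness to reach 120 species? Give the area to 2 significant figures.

130 square kilometres

120 = 33.6 × A^0.26  ⇒  A^0.26 = 120/33.6 = 3.571
ln A = ln(3.571) / 0.26 = 1.2730 / 0.26 = 4.8960
A = e^4.8960 ≈ 133.8 square kilometres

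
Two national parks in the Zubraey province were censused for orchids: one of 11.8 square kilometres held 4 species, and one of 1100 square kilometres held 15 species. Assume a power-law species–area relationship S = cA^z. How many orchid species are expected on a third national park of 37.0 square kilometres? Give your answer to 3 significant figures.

z = ln(15/4) / ln(1100/11.8) = 1.3218 / 4.5350 = 0.2915
c = 4 / 11.8^0.2915 = 4 / 2.053 = 1.948
S₃ = 1.948 × 37^0.2915 = 1.948 × 2.865 ≈ 5.581

5.58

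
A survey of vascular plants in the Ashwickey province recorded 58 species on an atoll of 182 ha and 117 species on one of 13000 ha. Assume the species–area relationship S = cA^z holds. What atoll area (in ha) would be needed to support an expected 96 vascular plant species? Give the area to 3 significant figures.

3900 ha

z = ln(117/58) / ln(13000/182) = 0.7017 / 4.2687 = 0.1644
c = 58 / 182^0.1644 = 58 / 2.353 = 24.65
A = (96/24.65)^(1/0.1644) ⇒ ln A = ln(3.894)/0.1644 = 8.2693
A = e^8.2693 ≈ 3902 ha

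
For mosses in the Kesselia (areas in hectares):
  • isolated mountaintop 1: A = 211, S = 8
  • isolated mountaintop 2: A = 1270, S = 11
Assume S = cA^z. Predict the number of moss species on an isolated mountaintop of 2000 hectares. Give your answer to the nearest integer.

z = ln(11/8) / ln(1270/211) = 0.3185 / 1.7949 = 0.1774
c = 8 / 211^0.1774 = 8 / 2.584 = 3.095
S₃ = 3.095 × 2000^0.1774 = 3.095 × 3.852 ≈ 11.92

12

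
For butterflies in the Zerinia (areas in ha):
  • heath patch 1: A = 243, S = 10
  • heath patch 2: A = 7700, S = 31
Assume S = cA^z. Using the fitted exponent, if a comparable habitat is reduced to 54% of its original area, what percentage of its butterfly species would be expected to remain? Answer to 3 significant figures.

81.7%

z = ln(31/10) / ln(7700/243) = 1.1314 / 3.4559 = 0.3274
S_new/S_old = (A_new/A_old)^z = 0.54^0.3274 = exp(0.3274 × -0.6162) = 0.8173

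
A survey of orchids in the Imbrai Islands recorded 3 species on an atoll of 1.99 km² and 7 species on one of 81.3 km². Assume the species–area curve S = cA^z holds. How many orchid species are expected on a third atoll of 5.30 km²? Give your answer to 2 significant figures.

3.8

z = ln(7/3) / ln(81.3/1.99) = 0.8473 / 3.7100 = 0.2284
c = 3 / 1.99^0.2284 = 3 / 1.17 = 2.564
S₃ = 2.564 × 5.3^0.2284 = 2.564 × 1.464 ≈ 3.752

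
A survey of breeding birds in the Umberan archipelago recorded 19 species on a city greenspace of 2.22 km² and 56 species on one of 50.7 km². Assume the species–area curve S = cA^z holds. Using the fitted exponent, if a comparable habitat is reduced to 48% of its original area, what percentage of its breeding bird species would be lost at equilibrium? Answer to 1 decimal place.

22.4%

z = ln(56/19) / ln(50.7/2.22) = 1.0809 / 3.1284 = 0.3455
S_new/S_old = (A_new/A_old)^z = 0.48^0.3455 = exp(0.3455 × -0.7340) = 0.776
Fraction lost = 1 − 0.776 = 0.224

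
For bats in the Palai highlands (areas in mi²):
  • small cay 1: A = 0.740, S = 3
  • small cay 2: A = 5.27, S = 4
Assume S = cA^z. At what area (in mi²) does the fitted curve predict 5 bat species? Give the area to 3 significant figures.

24.2 mi²

z = ln(4/3) / ln(5.27/0.74) = 0.2877 / 1.9631 = 0.1465
c = 3 / 0.74^0.1465 = 3 / 0.9568 = 3.135
A = (5/3.135)^(1/0.1465) ⇒ ln A = ln(1.595)/0.1465 = 3.1848
A = e^3.1848 ≈ 24.16 mi²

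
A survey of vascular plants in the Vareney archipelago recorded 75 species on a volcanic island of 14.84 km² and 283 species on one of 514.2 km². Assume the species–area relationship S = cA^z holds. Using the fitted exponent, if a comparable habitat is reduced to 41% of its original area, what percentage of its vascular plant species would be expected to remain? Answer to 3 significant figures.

z = ln(283/75) / ln(514.2/14.84) = 1.3280 / 3.5453 = 0.3746
S_new/S_old = (A_new/A_old)^z = 0.41^0.3746 = exp(0.3746 × -0.8916) = 0.7161

71.6%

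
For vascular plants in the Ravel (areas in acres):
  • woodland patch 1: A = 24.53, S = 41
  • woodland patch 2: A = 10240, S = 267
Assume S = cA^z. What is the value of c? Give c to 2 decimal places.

z = ln(S₂/S₁) / ln(A₂/A₁) = ln(267/41) / ln(10240/24.53) = 1.8737 / 6.0342 = 0.3105
c = S₁ / A₁^z = 41 / 24.53^0.3105 = 41 / 2.701 = 15.18

15.18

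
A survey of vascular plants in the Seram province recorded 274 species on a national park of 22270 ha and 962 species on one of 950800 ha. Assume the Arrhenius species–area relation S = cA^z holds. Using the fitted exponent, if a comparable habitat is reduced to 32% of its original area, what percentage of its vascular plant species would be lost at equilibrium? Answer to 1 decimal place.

z = ln(962/274) / ln(950800/22270) = 1.2559 / 3.7541 = 0.3345
S_new/S_old = (A_new/A_old)^z = 0.32^0.3345 = exp(0.3345 × -1.1394) = 0.6831
Fraction lost = 1 − 0.6831 = 0.3169

31.7%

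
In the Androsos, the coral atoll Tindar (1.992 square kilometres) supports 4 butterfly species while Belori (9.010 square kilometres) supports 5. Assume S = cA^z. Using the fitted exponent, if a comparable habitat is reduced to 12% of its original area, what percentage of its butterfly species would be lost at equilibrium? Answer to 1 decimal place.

z = ln(5/4) / ln(9.01/1.992) = 0.2231 / 1.5092 = 0.1479
S_new/S_old = (A_new/A_old)^z = 0.12^0.1479 = exp(0.1479 × -2.1203) = 0.7309
Fraction lost = 1 − 0.7309 = 0.2691

26.9%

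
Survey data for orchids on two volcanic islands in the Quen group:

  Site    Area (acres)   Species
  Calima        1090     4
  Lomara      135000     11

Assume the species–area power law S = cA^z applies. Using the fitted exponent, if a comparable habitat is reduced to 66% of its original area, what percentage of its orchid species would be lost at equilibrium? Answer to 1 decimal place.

z = ln(11/4) / ln(135000/1090) = 1.0116 / 4.8191 = 0.2099
S_new/S_old = (A_new/A_old)^z = 0.66^0.2099 = exp(0.2099 × -0.4155) = 0.9165
Fraction lost = 1 − 0.9165 = 0.08353

8.4%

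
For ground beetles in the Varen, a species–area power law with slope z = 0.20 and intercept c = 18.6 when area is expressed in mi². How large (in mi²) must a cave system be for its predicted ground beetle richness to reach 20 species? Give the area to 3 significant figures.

1.44 mi²

20 = 18.6 × A^0.2  ⇒  A^0.2 = 20/18.6 = 1.075
ln A = ln(1.075) / 0.2 = 0.0726 / 0.2 = 0.3629
A = e^0.3629 ≈ 1.437 mi²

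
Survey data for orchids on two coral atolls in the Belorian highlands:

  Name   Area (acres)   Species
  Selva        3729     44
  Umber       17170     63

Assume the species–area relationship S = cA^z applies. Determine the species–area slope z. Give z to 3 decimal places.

Taking logs: ln S = ln c + z ln A, so z = (ln S₂ − ln S₁)/(ln A₂ − ln A₁).
z = ln(63/44) / ln(17170/3729) = ln(1.432) / ln(4.604) = 0.3589 / 1.5270 = 0.2351

0.235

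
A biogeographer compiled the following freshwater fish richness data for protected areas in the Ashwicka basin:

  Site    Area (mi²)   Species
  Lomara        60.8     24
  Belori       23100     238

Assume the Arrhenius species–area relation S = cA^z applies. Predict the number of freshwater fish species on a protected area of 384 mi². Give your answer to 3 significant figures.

48.9

z = ln(238/24) / ln(23100/60.8) = 2.2942 / 5.9400 = 0.3862
c = 24 / 60.8^0.3862 = 24 / 4.887 = 4.911
S₃ = 4.911 × 384^0.3862 = 4.911 × 9.958 ≈ 48.91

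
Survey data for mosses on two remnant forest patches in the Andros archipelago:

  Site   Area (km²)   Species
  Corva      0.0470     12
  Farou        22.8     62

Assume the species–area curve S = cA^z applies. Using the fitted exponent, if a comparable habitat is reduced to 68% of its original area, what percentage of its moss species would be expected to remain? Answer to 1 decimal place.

z = ln(62/12) / ln(22.8/0.047) = 1.6422 / 6.1844 = 0.2655
S_new/S_old = (A_new/A_old)^z = 0.68^0.2655 = exp(0.2655 × -0.3857) = 0.9027

90.3%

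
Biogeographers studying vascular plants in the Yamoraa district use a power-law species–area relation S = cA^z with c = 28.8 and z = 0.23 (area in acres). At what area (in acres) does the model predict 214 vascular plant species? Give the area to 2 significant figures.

214 = 28.8 × A^0.23  ⇒  A^0.23 = 214/28.8 = 7.431
ln A = ln(7.431) / 0.23 = 2.0056 / 0.23 = 8.7200
A = e^8.7200 ≈ 6124 acres

6100 acres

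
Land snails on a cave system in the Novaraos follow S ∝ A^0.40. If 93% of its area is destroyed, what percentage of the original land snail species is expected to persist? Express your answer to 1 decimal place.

S_new/S_old = (A_new/A_old)^z = 0.07^0.4
= exp(0.4 × ln 0.07) = exp(0.4 × -2.6593) = exp(-1.0637) ≈ 0.3452

34.5%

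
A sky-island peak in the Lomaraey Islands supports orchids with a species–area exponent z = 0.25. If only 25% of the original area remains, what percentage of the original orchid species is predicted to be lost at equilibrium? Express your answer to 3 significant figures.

29.3%

S_new/S_old = (A_new/A_old)^z = 0.25^0.25
= exp(0.25 × ln 0.25) = exp(0.25 × -1.3863) = exp(-0.3466) ≈ 0.7071
Fraction lost = 1 − 0.7071 = 0.2929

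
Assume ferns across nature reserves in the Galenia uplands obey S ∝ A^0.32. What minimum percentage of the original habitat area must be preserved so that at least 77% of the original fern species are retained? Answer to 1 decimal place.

Need (A_new/A_old)^0.32 = 0.77, so A_new/A_old = 0.77^(1/0.32) = 0.77^3.125
ln(A_new/A_old) = ln 0.77 / 0.32 = -0.2614 / 0.32 = -0.8168
A_new/A_old = e^-0.8168 ≈ 0.4419

44.2%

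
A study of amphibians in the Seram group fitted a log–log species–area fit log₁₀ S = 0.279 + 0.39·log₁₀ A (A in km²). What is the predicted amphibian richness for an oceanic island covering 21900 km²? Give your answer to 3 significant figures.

S = 1.901 × 21900^0.39 = 1.901 × 49.29 ≈ 93.71

93.7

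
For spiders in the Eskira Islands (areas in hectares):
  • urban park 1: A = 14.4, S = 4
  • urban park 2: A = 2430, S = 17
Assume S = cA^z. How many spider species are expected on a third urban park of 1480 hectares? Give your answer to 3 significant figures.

z = ln(17/4) / ln(2430/14.4) = 1.4469 / 5.1284 = 0.2821
c = 4 / 14.4^0.2821 = 4 / 2.122 = 1.885
S₃ = 1.885 × 1480^0.2821 = 1.885 × 7.842 ≈ 14.78

14.8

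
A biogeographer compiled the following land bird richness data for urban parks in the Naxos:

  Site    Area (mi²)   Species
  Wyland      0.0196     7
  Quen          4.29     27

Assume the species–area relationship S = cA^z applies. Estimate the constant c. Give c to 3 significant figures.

18.7

z = ln(S₂/S₁) / ln(A₂/A₁) = ln(27/7) / ln(4.29/0.0196) = 1.3499 / 5.3885 = 0.2505
c = S₁ / A₁^z = 7 / 0.0196^0.2505 = 7 / 0.3734 = 18.75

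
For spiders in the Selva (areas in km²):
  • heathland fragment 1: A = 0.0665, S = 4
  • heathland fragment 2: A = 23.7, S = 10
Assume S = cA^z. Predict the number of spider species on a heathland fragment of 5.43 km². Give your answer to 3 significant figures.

7.95

z = ln(10/4) / ln(23.7/0.0665) = 0.9163 / 5.8760 = 0.1559
c = 4 / 0.0665^0.1559 = 4 / 0.6553 = 6.104
S₃ = 6.104 × 5.43^0.1559 = 6.104 × 1.302 ≈ 7.947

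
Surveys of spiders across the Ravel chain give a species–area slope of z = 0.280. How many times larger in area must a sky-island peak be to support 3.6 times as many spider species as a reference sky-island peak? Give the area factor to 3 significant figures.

(A₂/A₁)^0.28 = 3.6, so A₂/A₁ = 3.6^(1/0.28) = 3.6^3.571
ln(A₂/A₁) = ln 3.6 / 0.28 = 1.2809 / 0.28 = 4.5748
A₂/A₁ = e^4.5748 ≈ 97.01

97.0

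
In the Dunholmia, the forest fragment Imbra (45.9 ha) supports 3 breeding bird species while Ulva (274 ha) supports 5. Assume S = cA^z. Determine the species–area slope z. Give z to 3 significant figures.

Taking logs: ln S = ln c + z ln A, so z = (ln S₂ − ln S₁)/(ln A₂ − ln A₁).
z = ln(5/3) / ln(274/45.9) = ln(1.667) / ln(5.969) = 0.5108 / 1.7867 = 0.2859

0.286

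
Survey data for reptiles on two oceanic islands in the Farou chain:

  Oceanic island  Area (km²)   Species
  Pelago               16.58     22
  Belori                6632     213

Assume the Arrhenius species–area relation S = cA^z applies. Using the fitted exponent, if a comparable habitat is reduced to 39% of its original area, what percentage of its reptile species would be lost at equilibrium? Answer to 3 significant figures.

30.0%

z = ln(213/22) / ln(6632/16.58) = 2.2702 / 5.9915 = 0.3789
S_new/S_old = (A_new/A_old)^z = 0.39^0.3789 = exp(0.3789 × -0.9416) = 0.6999
Fraction lost = 1 − 0.6999 = 0.3001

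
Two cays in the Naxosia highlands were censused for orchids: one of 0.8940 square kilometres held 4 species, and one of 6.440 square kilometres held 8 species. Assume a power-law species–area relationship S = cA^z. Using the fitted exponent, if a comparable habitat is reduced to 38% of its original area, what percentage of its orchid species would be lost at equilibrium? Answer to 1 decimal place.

28.8%

z = ln(8/4) / ln(6.44/0.894) = 0.6931 / 1.9746 = 0.3510
S_new/S_old = (A_new/A_old)^z = 0.38^0.3510 = exp(0.3510 × -0.9676) = 0.712
Fraction lost = 1 − 0.712 = 0.288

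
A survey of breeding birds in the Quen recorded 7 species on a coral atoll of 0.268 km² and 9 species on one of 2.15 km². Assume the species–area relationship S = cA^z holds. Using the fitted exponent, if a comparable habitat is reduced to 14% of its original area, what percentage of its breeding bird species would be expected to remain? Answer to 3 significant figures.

z = ln(9/7) / ln(2.15/0.268) = 0.2513 / 2.0822 = 0.1207
S_new/S_old = (A_new/A_old)^z = 0.14^0.1207 = exp(0.1207 × -1.9661) = 0.7888

78.9%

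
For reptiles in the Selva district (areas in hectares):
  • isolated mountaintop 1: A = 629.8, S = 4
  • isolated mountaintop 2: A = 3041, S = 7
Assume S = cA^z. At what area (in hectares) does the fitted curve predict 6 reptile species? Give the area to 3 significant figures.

z = ln(7/4) / ln(3041/629.8) = 0.5596 / 1.5745 = 0.3554
c = 4 / 629.8^0.3554 = 4 / 9.883 = 0.4047
A = (6/0.4047)^(1/0.3554) ⇒ ln A = ln(14.82)/0.3554 = 7.5862
A = e^7.5862 ≈ 1971 hectares

1970 hectares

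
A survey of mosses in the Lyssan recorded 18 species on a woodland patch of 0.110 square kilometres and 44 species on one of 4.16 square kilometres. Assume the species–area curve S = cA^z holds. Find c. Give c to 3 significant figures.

31.0

z = ln(S₂/S₁) / ln(A₂/A₁) = ln(44/18) / ln(4.16/0.11) = 0.8938 / 3.6328 = 0.2460
c = S₁ / A₁^z = 18 / 0.11^0.2460 = 18 / 0.581 = 30.98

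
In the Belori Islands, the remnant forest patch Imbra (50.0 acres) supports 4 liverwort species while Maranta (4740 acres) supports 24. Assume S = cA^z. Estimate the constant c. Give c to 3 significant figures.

0.858

z = ln(S₂/S₁) / ln(A₂/A₁) = ln(24/4) / ln(4740/50) = 1.7918 / 4.5518 = 0.3936
c = S₁ / A₁^z = 4 / 50^0.3936 = 4 / 4.664 = 0.8576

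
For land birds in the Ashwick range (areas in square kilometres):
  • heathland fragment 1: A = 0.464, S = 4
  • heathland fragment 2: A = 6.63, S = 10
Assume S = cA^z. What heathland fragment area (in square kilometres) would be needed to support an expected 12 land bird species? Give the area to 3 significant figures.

z = ln(10/4) / ln(6.63/0.464) = 0.9163 / 2.6595 = 0.3445
c = 4 / 0.464^0.3445 = 4 / 0.7675 = 5.211
A = (12/5.211)^(1/0.3445) ⇒ ln A = ln(2.303)/0.3445 = 2.4208
A = e^2.4208 ≈ 11.25 square kilometres

11.3 square kilometres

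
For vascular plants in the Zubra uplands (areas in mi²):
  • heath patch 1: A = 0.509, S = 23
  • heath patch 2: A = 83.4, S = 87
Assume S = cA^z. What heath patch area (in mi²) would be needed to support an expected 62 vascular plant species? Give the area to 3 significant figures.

z = ln(87/23) / ln(83.4/0.509) = 1.3304 / 5.0990 = 0.2609
c = 23 / 0.509^0.2609 = 23 / 0.8384 = 27.43
A = (62/27.43)^(1/0.2609) ⇒ ln A = ln(2.26)/0.2609 = 3.1253
A = e^3.1253 ≈ 22.77 mi²

22.8 mi²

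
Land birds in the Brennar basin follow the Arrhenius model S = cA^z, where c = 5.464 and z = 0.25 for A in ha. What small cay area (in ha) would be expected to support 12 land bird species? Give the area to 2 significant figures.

23 ha

12 = 5.464 × A^0.25  ⇒  A^0.25 = 12/5.464 = 2.196
ln A = ln(2.196) / 0.25 = 0.7867 / 0.25 = 3.1469
A = e^3.1469 ≈ 23.26 ha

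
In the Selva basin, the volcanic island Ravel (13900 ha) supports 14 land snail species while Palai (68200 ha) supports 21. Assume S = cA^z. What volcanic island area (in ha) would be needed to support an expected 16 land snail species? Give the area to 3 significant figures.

z = ln(21/14) / ln(68200/13900) = 0.4055 / 1.5906 = 0.2549
c = 14 / 13900^0.2549 = 14 / 11.38 = 1.23
A = (16/1.23)^(1/0.2549) ⇒ ln A = ln(13.01)/0.2549 = 10.0635
A = e^10.0635 ≈ 23470 ha

23500 ha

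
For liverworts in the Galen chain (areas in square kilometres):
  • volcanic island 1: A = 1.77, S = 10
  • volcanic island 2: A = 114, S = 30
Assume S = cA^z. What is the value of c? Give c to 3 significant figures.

z = ln(S₂/S₁) / ln(A₂/A₁) = ln(30/10) / ln(114/1.77) = 1.0986 / 4.1652 = 0.2638
c = S₁ / A₁^z = 10 / 1.77^0.2638 = 10 / 1.163 = 8.602

8.60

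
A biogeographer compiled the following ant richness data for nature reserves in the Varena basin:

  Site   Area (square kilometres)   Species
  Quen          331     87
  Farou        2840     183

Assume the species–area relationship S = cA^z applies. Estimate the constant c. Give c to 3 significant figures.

11.7

z = ln(S₂/S₁) / ln(A₂/A₁) = ln(183/87) / ln(2840/331) = 0.7436 / 2.1494 = 0.3459
c = S₁ / A₁^z = 87 / 331^0.3459 = 87 / 7.442 = 11.69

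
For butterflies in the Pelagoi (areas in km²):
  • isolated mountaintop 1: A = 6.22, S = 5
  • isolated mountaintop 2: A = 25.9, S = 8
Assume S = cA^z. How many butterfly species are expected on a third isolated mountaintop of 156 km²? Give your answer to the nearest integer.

z = ln(8/5) / ln(25.9/6.22) = 0.4700 / 1.4265 = 0.3295
c = 5 / 6.22^0.3295 = 5 / 1.826 = 2.738
S₃ = 2.738 × 156^0.3295 = 2.738 × 5.28 ≈ 14.46

14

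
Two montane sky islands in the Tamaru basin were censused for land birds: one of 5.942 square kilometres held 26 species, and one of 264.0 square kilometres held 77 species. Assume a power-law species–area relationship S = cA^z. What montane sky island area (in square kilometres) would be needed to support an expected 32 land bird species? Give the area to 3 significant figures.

z = ln(77/26) / ln(264/5.942) = 1.0857 / 3.7939 = 0.2862
c = 26 / 5.942^0.2862 = 26 / 1.665 = 15.61
A = (32/15.61)^(1/0.2862) ⇒ ln A = ln(2.05)/0.2862 = 2.5076
A = e^2.5076 ≈ 12.28 square kilometres

12.3 square kilometres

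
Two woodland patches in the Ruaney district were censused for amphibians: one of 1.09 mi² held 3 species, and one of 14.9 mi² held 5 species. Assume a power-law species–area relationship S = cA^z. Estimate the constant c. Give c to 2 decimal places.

2.95

z = ln(S₂/S₁) / ln(A₂/A₁) = ln(5/3) / ln(14.9/1.09) = 0.5108 / 2.6152 = 0.1953
c = S₁ / A₁^z = 3 / 1.09^0.1953 = 3 / 1.017 = 2.95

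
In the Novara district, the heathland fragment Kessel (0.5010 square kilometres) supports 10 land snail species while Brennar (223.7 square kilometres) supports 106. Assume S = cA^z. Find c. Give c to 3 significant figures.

13.1

z = ln(S₂/S₁) / ln(A₂/A₁) = ln(106/10) / ln(223.7/0.501) = 2.3609 / 6.1015 = 0.3869
c = S₁ / A₁^z = 10 / 0.501^0.3869 = 10 / 0.7653 = 13.07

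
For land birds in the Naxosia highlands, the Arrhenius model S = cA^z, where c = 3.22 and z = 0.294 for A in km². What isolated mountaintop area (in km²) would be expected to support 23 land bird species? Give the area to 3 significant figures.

802 km²

23 = 3.22 × A^0.294  ⇒  A^0.294 = 23/3.22 = 7.143
ln A = ln(7.143) / 0.294 = 1.9661 / 0.294 = 6.6875
A = e^6.6875 ≈ 802.3 km²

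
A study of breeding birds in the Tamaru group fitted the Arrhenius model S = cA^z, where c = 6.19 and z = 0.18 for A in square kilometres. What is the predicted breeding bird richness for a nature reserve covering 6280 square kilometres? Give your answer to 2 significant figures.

S = 6.19 × 6280^0.18
ln S = ln 6.19 + 0.18 × ln 6280 = 1.8229 + 0.18 × 8.7451 = 3.3971
S = e^3.3971 ≈ 29.88

30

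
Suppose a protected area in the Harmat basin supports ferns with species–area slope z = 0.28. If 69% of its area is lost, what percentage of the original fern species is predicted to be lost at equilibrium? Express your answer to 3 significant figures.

S_new/S_old = (A_new/A_old)^z = 0.31^0.28
= exp(0.28 × ln 0.31) = exp(0.28 × -1.1712) = exp(-0.3279) ≈ 0.7204
Fraction lost = 1 − 0.7204 = 0.2796

28.0%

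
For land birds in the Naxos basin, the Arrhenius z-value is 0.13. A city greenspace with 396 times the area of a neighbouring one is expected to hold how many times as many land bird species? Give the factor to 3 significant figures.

S₂/S₁ = (A₂/A₁)^z = 396^0.13
ln(S₂/S₁) = 0.13 × ln 396 = 0.13 × 5.9814 = 0.7776
S₂/S₁ = e^0.7776 ≈ 2.176

2.18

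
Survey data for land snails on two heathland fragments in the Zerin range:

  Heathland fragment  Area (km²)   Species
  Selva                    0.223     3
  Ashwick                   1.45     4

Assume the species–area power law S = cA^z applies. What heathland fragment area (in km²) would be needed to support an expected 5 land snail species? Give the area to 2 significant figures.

6.2 km²

z = ln(4/3) / ln(1.45/0.223) = 0.2877 / 1.8721 = 0.1537
c = 3 / 0.223^0.1537 = 3 / 0.7941 = 3.778
A = (5/3.778)^(1/0.1537) ⇒ ln A = ln(1.323)/0.1537 = 1.8237
A = e^1.8237 ≈ 6.195 km²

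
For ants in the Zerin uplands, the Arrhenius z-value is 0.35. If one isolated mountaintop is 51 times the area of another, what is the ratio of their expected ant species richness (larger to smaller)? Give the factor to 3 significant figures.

S₂/S₁ = (A₂/A₁)^z = 51^0.35
ln(S₂/S₁) = 0.35 × ln 51 = 0.35 × 3.9318 = 1.3761
S₂/S₁ = e^1.3761 ≈ 3.96

3.96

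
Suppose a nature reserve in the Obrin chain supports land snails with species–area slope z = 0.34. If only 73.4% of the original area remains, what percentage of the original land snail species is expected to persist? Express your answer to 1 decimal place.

S_new/S_old = (A_new/A_old)^z = 0.734^0.34
= exp(0.34 × ln 0.734) = exp(0.34 × -0.3092) = exp(-0.1051) ≈ 0.9002

90.0%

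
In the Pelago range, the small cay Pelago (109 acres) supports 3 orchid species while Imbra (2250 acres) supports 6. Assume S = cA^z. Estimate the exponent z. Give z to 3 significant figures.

0.229

Taking logs: ln S = ln c + z ln A, so z = (ln S₂ − ln S₁)/(ln A₂ − ln A₁).
z = ln(6/3) / ln(2250/109) = ln(2) / ln(20.64) = 0.6931 / 3.0273 = 0.2290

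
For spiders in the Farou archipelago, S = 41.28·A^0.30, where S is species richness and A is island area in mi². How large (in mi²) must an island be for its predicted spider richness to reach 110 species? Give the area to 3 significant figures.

110 = 41.28 × A^0.3  ⇒  A^0.3 = 110/41.28 = 2.665
ln A = ln(2.665) / 0.3 = 0.9801 / 0.3 = 3.2670
A = e^3.2670 ≈ 26.23 mi²

26.2 mi²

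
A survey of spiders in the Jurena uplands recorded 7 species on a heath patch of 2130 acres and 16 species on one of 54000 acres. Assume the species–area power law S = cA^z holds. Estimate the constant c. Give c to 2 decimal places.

z = ln(S₂/S₁) / ln(A₂/A₁) = ln(16/7) / ln(54000/2130) = 0.8267 / 3.2329 = 0.2557
c = S₁ / A₁^z = 7 / 2130^0.2557 = 7 / 7.097 = 0.9863

0.99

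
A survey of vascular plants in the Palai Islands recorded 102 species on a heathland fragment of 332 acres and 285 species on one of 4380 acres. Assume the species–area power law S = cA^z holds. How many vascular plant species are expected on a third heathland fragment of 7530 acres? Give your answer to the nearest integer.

354

z = ln(285/102) / ln(4380/332) = 1.0275 / 2.5797 = 0.3983
c = 102 / 332^0.3983 = 102 / 10.1 = 10.1
S₃ = 10.1 × 7530^0.3983 = 10.1 × 35.01 ≈ 353.7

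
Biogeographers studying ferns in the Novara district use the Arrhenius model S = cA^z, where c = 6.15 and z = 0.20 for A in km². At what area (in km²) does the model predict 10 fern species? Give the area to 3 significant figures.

11.4 km²

10 = 6.15 × A^0.2  ⇒  A^0.2 = 10/6.15 = 1.626
ln A = ln(1.626) / 0.2 = 0.4861 / 0.2 = 2.4307
A = e^2.4307 ≈ 11.37 km²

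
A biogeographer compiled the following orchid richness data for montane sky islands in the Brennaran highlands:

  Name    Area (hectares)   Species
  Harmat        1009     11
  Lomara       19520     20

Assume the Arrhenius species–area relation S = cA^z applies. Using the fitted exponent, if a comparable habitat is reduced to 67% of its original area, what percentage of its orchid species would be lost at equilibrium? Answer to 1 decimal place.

z = ln(20/11) / ln(19520/1009) = 0.5978 / 2.9625 = 0.2018
S_new/S_old = (A_new/A_old)^z = 0.67^0.2018 = exp(0.2018 × -0.4005) = 0.9224
Fraction lost = 1 − 0.9224 = 0.07764

7.8%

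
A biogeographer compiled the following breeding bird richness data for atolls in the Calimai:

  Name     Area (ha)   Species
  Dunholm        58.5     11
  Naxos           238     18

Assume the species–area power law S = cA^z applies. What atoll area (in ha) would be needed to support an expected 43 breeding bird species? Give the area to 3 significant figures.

2850 ha

z = ln(18/11) / ln(238/58.5) = 0.4925 / 1.4032 = 0.3510
c = 11 / 58.5^0.3510 = 11 / 4.171 = 2.638
A = (43/2.638)^(1/0.3510) ⇒ ln A = ln(16.3)/0.3510 = 7.9536
A = e^7.9536 ≈ 2846 ha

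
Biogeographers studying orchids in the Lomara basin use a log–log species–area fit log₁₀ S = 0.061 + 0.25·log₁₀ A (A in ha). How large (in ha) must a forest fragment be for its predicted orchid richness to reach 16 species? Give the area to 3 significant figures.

16 = 1.151 × A^0.25  ⇒  A^0.25 = 16/1.151 = 13.9
ln A = ln(13.9) / 0.25 = 2.6321 / 0.25 = 10.5285
A = e^10.5285 ≈ 37366 ha

37400 ha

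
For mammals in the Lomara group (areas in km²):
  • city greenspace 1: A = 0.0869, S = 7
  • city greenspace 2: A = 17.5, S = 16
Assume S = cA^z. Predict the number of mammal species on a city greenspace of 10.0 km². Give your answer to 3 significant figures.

14.7

z = ln(16/7) / ln(17.5/0.0869) = 0.8267 / 5.3052 = 0.1558
c = 7 / 0.0869^0.1558 = 7 / 0.6834 = 10.24
S₃ = 10.24 × 10^0.1558 = 10.24 × 1.432 ≈ 14.66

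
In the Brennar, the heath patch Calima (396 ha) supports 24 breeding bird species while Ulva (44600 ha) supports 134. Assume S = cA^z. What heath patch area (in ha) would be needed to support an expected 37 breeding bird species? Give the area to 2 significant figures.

1300 ha

z = ln(134/24) / ln(44600/396) = 1.7198 / 4.7241 = 0.3640
c = 24 / 396^0.3640 = 24 / 8.824 = 2.72
A = (37/2.72)^(1/0.3640) ⇒ ln A = ln(13.6)/0.3640 = 7.1704
A = e^7.1704 ≈ 1300 ha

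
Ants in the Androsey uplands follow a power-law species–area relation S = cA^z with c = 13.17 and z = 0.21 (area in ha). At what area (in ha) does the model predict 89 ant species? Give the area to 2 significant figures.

89 = 13.17 × A^0.21  ⇒  A^0.21 = 89/13.17 = 6.758
ln A = ln(6.758) / 0.21 = 1.9107 / 0.21 = 9.0985
A = e^9.0985 ≈ 8942 ha

8900 ha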